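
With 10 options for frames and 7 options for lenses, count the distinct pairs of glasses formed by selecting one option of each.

By the multiplication principle: 10 x 7.

Final answer: 70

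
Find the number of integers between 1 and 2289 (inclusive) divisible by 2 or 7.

Multiples of 2: 1144. Multiples of 7: 327. Of both (lcm=14): 163.
By inclusion-exclusion: 1144 + 327 - 163.

Final answer: 1308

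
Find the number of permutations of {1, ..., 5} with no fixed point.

Derangements satisfy D(n) = (n-1)(D(n-1) + D(n-2)), starting from D(0)=1, D(1)=0.
D(2) = 1 x (0 + 1) = 1
D(3) = 2 x (1 + 0) = 2
D(4) = 3 x (2 + 1) = 9
D(5) = 4 x (D(4) + D(3)) = 4 x (9 + 2)

Final answer: D(5) = 44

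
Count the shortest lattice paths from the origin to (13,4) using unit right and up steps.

Each path has 13 right steps and 4 up steps in some order (17 steps total).
Choose which 4 of the 17 steps are up: C(17,4).

Final answer: C(17,4) = 2380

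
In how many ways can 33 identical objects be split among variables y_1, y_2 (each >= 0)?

Stars and bars with 33 stars and 1 bars:
C(33+2-1, 2-1) = C(34,1).

Final answer: C(34,1) = 34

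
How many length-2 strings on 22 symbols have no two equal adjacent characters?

First character: 22 choices. Each subsequent: 21 choices (must differ from the previous one).
Total: 22 x 21^1.

Final answer: 22 x 21^{1} = 462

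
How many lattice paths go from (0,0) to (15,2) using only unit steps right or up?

Each path has 15 right steps and 2 up steps in some order (17 steps total).
Choose which 2 of the 17 steps are up: C(17,2).

Final answer: C(17,2) = 136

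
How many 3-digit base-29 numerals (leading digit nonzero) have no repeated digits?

First digit: 28 (nonzero). Second: 28 (not first). Third: 27, etc.
Total: 28 x 28 x 27.

Final answer: 21168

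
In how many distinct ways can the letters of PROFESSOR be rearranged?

Letters (E:1, F:1, O:2, P:1, R:2, S:2). Total letters: 9.
Permutations = 9!/(2! x 2! x 2!).

Final answer: 45360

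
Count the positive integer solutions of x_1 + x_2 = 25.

Substitute x'_i = x_i - 1 (so x'_i >= 0). Then sum x'_i = 25 - 2 = 23.
Stars and bars: C(23+2-1, 2-1) = C(24,1).

Final answer: C(24,1) = 24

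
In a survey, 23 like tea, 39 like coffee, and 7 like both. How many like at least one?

|A union B| = |A| + |B| - |A intersect B| = 23 + 39 - 7.

Final answer: 55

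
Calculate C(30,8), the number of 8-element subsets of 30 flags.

C(30,8) = 30!/(8! x 22!).

Final answer: \binom{30}{8} = 5852925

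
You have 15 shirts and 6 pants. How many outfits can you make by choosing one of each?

By the multiplication principle: 15 x 6.

Final answer: 90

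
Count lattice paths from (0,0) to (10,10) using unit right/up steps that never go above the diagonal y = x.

Total monotonic paths to (10,10): C(20,10) = 184756.
A path is bad iff it touches y = x + 1; reflecting its initial segment maps bad paths bijectively onto all paths to (9,11), of which there are C(20,11) = 167960.
Valid Dyck paths: 184756 - 167960.
(Check: C(20,10) - C(20,11) = C(20,10)/11, the Catalan number C_{10}.)

Final answer: C_{10} = 16796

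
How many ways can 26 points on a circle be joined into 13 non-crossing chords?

The structures are counted by the Catalan number C_n. Here n = 26/2 = 13.
Using C_0 = 1 and C_(k+1) = C_k x 2(2k+1)/(k+2), build up term by term: C_1=1, C_2=2, C_3=5, C_4=14, C_5=42, C_6=132, C_7=429, C_8=1430, C_9=4862, C_10=16796, C_11=58786, C_12=208012, C_13=742900.

Final answer: C_{13} = 742900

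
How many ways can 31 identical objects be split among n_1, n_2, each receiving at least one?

Substitute n'_i = n_i - 1 (so n'_i >= 0). Then sum n'_i = 31 - 2 = 29.
Stars and bars: C(29+2-1, 2-1) = C(30,1).

Final answer: C(30,1) = 30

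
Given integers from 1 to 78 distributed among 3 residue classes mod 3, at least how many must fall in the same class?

By pigeonhole with 78 objects and 3 categories: ceiling(78/3).

Final answer: 26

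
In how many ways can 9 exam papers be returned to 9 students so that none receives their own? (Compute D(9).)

D(n) = (n-1)(D(n-1) + D(n-2)), D(0)=1, D(1)=0.
D(2) = 1 x (0 + 1) = 1
D(3) = 2 x (1 + 0) = 2
D(4) = 3 x (2 + 1) = 9
D(5) = 4 x (9 + 2) = 44
D(6) = 5 x (44 + 9) = 265
D(7) = 6 x (265 + 44) = 1854
D(8) = 7 x (1854 + 265) = 14833
D(9) = 8 x (D(8) + D(7)) = 8 x (14833 + 1854)

Final answer: D(9) = 133496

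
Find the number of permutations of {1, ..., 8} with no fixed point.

D(n) = (n-1)(D(n-1) + D(n-2)), D(0)=1, D(1)=0.
Building up: D(2)=1, D(3)=2, D(4)=9, D(5)=44, D(6)=265, D(7)=1854.
D(8) = 7 x (D(7) + D(6)) = 7 x (1854 + 265).

Final answer: D(8) = 14833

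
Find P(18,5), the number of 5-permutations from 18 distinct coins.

P(18,5) = 18!/(18-5)! = 18!/13!.

Final answer: P(18,5) = 1028160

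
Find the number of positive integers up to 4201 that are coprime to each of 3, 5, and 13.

|div by 3|=1400, |div by 5|=840, |div by 13|=323.
|div by 3&5|=280, |div by 3&13|=107, |div by 5&13|=64, |div by all|=21.
By inclusion-exclusion, divisible by at least one: 1400+840+323-280-107-64+21 = 2133.
Not divisible by any: 4201 - 2133.

Final answer: 2068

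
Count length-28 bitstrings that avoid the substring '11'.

Classify by the final bit: ...0 gives a(n-1) strings, ...01 gives a(n-2) strings. Thus a(n) = a(n-1) + a(n-2) with a(1)=2, a(2)=3.
Iterating the recurrence: a(1)=2, a(2)=3, a(3)=5, a(4)=8, a(5)=13, a(6)=21, a(7)=34, a(8)=55, a(9)=89, a(10)=144, a(11)=233, a(12)=377, a(13)=610, a(14)=987, a(15)=1597, a(16)=2584, a(17)=4181, a(18)=6765, a(19)=10946, a(20)=17711, a(21)=28657, a(22)=46368, a(23)=75025, a(24)=121393, a(25)=196418, a(26)=317811, a(27)=514229, a(28)=832040.

Final answer: 832040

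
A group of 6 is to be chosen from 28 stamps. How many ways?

C(28,6) = 28!/(6! x 22!).

Final answer: \binom{28}{6} = 376740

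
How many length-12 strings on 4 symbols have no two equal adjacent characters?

Let g(n) count such strings. g(1) = 4, and each valid string of length n-1 extends in 3 ways (any symbol but the last), so g(n) = 3 g(n-1).
Total: g(12) = 4 x 3^11.

Final answer: 4 x 3^{11} = 708588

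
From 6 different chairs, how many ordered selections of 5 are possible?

P(6,5) = 6!/(6-5)! = 6!/1!.

Final answer: P(6,5) = 720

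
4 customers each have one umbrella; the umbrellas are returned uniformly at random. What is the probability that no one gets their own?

Use the recurrence D(n) = (n-1)(D(n-1) + D(n-2)) with D(0)=1, D(1)=0.
Building up: D(2)=1, D(3)=2, D(4)=9.
Total arrangements: 4! = 24.
Probability = D(4)/4! = 3/8.

Final answer: D(4)/4! = 9/24 = 0.375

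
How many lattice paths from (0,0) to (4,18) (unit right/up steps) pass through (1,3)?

Paths (0,0)->(1,3): C(4,3) = 4.
Paths (1,3)->(4,18): C(18,15) = 816.
By multiplication principle: 4 x 816.

Final answer: 3264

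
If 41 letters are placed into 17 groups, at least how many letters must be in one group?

By the pigeonhole principle: ceiling(41/17).

Final answer: 3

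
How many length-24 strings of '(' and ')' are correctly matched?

This is a standard Catalan-number count: the answer is C_n. Here n = 12 (pairs).
C_n = C(2n,n)/(n+1), so C_{12} = C(24,12)/13 = 2704156/13.

Final answer: C_{12} = 208012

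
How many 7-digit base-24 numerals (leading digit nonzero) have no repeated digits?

The leading digit has 23 choices (anything but zero); the next has 23 (anything but the first), then 22, and so on, one fewer each time.
Total: 23 x 23 x 22 x 21 x 20 x 19 x 18.

Final answer: 1671682320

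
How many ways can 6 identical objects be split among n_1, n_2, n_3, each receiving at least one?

Substitute n'_i = n_i - 1 (so n'_i >= 0). Then sum n'_i = 6 - 3 = 3.
Stars and bars: C(3+3-1, 3-1) = C(5,2).

Final answer: C(5,2) = 10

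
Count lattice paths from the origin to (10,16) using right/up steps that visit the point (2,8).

Paths (0,0)->(2,8): C(10,8) = 45.
Paths (2,8)->(10,16): C(16,8) = 12870.
By multiplication principle: 45 x 12870.

Final answer: 579150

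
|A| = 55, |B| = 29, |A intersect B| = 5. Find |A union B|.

|A union B| = |A| + |B| - |A intersect B| = 55 + 29 - 5.

Final answer: 79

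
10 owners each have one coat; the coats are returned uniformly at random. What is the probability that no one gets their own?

Use the recurrence D(n) = (n-1)(D(n-1) + D(n-2)) with D(0)=1, D(1)=0.
Building up: D(2)=1, D(3)=2, D(4)=9, D(5)=44, D(6)=265, D(7)=1854, D(8)=14833, D(9)=133496, D(10)=1334961.
Total arrangements: 10! = 3628800.
Probability = D(10)/10! = 16481/44800.

Final answer: D(10)/10! = 1334961/3628800 = 0.367879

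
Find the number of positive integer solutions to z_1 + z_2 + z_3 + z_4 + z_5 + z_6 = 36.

Substitute z'_i = z_i - 1 (so z'_i >= 0). Then sum z'_i = 36 - 6 = 30.
Stars and bars: C(30+6-1, 6-1) = C(35,5).

Final answer: C(35,5) = 324632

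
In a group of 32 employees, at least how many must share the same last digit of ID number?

There are 10 possible values for last digit of ID number. With 32 employees and 10 categories, by pigeonhole: ceiling(32/10).

Final answer: 4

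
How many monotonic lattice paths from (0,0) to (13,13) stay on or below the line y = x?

Total monotonic paths to (13,13): C(26,13) = 10400600.
Paths that cross above y=x (reflection bijection): C(26,14) = 9657700.
Valid Dyck paths: 10400600 - 9657700.
(Equivalently, C_{13} = C(26,13)/14 = 10400600/14.)

Final answer: C_{13} = 742900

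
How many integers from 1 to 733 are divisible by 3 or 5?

Multiples of 3: 244. Multiples of 5: 146. Of both (lcm=15): 48.
By inclusion-exclusion: 244 + 146 - 48.

Final answer: 342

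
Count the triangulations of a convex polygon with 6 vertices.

This is a standard Catalan-number count: the answer is C_n. Here n = 6 - 2 = 4.
C_n = C(2n,n) - C(2n,n+1), so C_{4} = C(8,4) - C(8,5) = 70 - 56.

Final answer: C_{4} = 14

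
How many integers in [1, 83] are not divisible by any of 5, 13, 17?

|div by 5|=16, |div by 13|=6, |div by 17|=4.
|div by 5&13|=1, |div by 5&17|=0, |div by 13&17|=0, |div by all|=0.
By inclusion-exclusion, divisible by at least one: 16+6+4-1-0-0+0 = 25.
Not divisible by any: 83 - 25.

Final answer: 58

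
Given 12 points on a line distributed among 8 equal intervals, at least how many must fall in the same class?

By pigeonhole with 12 objects and 8 categories: ceiling(12/8).

Final answer: 2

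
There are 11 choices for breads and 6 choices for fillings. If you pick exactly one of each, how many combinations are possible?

By the multiplication principle: 11 x 6.

Final answer: 66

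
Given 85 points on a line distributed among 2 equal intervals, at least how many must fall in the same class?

By pigeonhole with 85 objects and 2 categories: ceiling(85/2).

Final answer: 43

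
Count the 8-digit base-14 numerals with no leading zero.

In base 14, the leading digit has 13 choices (1..13); each of the remaining 7 digits has 14 choices.
Total: 13 x 14^7.

Final answer: 1370375552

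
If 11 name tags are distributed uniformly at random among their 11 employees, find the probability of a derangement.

D(n) = (n-1)(D(n-1) + D(n-2)), D(0)=1, D(1)=0.
Building up: D(2)=1, D(3)=2, D(4)=9, D(5)=44, D(6)=265, D(7)=1854, D(8)=14833, D(9)=133496, D(10)=1334961, D(11)=14684570.
Total arrangements: 11! = 39916800.
Probability = D(11)/11! = 1468457/3991680.

Final answer: D(11)/11! = 14684570/39916800 = 0.367879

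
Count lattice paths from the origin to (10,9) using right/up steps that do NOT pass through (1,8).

Total paths to (10,9): C(19,9) = 92378.
Paths through (1,8): C(9,8) x C(10,1) = 90.
Avoiding (1,8): 92378 - 90.

Final answer: 92288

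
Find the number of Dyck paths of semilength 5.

Total monotonic paths to (5,5): C(10,5) = 252.
By the reflection principle, paths that go above the diagonal number C(10,6) = 210.
Valid Dyck paths: 252 - 210.
(Equivalently, C_{5} = C(10,5)/6 = 252/6.)

Final answer: C_{5} = 42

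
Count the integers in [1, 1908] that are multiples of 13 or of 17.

Multiples of 13: 146. Multiples of 17: 112. Of both (lcm=221): 8.
By inclusion-exclusion: 146 + 112 - 8.

Final answer: 250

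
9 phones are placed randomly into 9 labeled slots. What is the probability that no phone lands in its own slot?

Use the recurrence D(n) = (n-1)(D(n-1) + D(n-2)) with D(0)=1, D(1)=0.
Building up: D(2)=1, D(3)=2, D(4)=9, D(5)=44, D(6)=265, D(7)=1854, D(8)=14833, D(9)=133496.
Total arrangements: 9! = 362880.
Probability = D(9)/9! = 16687/45360.

Final answer: D(9)/9! = 133496/362880 = 0.367879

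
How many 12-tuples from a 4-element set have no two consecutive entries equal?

Let g(n) count such strings. g(1) = 4, and each valid string of length n-1 extends in 3 ways (any symbol but the last), so g(n) = 3 g(n-1).
Total: g(12) = 4 x 3^11.

Final answer: 4 x 3^{11} = 708588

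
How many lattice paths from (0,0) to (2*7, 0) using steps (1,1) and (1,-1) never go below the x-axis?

Total monotonic paths to (7,7): C(14,7) = 3432.
Paths that cross above y=x (reflection bijection): C(14,8) = 3003.
Valid Dyck paths: 3432 - 3003.
(Equivalently, C_{7} = C(14,7)/8 = 3432/8.)

Final answer: C_{7} = 429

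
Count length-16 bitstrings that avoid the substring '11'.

Let a(n) count valid strings. If the last bit is 0 the prefix is any valid string of length n-1; if it is 1 the string must end in 01 with a valid prefix of length n-2. So a(n) = a(n-1) + a(n-2), a(1)=2, a(2)=3.
Computing successive values: a(1)=2, a(2)=3, a(3)=5, a(4)=8, a(5)=13, a(6)=21, a(7)=34, a(8)=55, a(9)=89, a(10)=144, a(11)=233, a(12)=377, a(13)=610, a(14)=987, a(15)=1597, a(16)=2584.

Final answer: 2584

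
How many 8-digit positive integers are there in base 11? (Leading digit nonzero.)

Leading digit: 10 options (nonzero). Other 7 digit(s): 11 options each.
Total: 10 x 11^7.

Final answer: 194871710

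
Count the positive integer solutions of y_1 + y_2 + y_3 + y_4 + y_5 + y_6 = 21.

Substitute y'_i = y_i - 1 (so y'_i >= 0). Then sum y'_i = 21 - 6 = 15.
Stars and bars: C(15+6-1, 6-1) = C(20,5).

Final answer: C(20,5) = 15504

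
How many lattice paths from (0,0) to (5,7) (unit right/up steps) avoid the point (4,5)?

Total paths to (5,7): C(12,7) = 792.
Paths through (4,5): C(9,5) x C(3,2) = 378.
Avoiding (4,5): 792 - 378.

Final answer: 414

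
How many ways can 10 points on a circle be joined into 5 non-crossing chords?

This is a standard Catalan-number count: the answer is C_n. Here n = 10/2 = 5.
Using C_0 = 1 and C_(k+1) = C_k x 2(2k+1)/(k+2), build up term by term: C_1=1, C_2=2, C_3=5, C_4=14, C_5=42.

Final answer: C_{5} = 42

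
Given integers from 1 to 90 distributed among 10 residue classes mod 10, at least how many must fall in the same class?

By pigeonhole with 90 objects and 10 categories: ceiling(90/10).

Final answer: 9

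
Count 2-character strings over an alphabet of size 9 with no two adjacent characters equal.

Let g(n) count such strings. g(1) = 9, and each valid string of length n-1 extends in 8 ways (any symbol but the last), so g(n) = 8 g(n-1).
Total: g(2) = 9 x 8^1.

Final answer: 9 x 8^{1} = 72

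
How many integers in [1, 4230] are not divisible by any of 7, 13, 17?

|div by 7|=604, |div by 13|=325, |div by 17|=248.
|div by 7&13|=46, |div by 7&17|=35, |div by 13&17|=19, |div by all|=2.
By inclusion-exclusion, divisible by at least one: 604+325+248-46-35-19+2 = 1079.
Not divisible by any: 4230 - 1079.

Final answer: 3151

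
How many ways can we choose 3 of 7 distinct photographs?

C(7,3) = 7!/(3! x (7-3)!).

Final answer: C(7,3) = 35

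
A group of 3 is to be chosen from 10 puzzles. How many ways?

C(10,3) = 10!/(3! x (10-3)!).

Final answer: C(10,3) = 120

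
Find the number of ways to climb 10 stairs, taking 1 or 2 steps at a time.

Condition on the final move: it is a 1-step (f(n-1) ways to get there) or a 2-step (f(n-2) ways), so f(n) = f(n-1) + f(n-2), with f(1)=1, f(2)=2.
Computing successive values: f(1)=1, f(2)=2, f(3)=3, f(4)=5, f(5)=8, f(6)=13, f(7)=21, f(8)=34, f(9)=55, f(10)=89.

Final answer: 89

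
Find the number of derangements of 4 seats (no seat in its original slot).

Use the recurrence D(n) = (n-1)(D(n-1) + D(n-2)) with D(0)=1, D(1)=0.
D(2) = 1 x (0 + 1) = 1
D(3) = 2 x (1 + 0) = 2
D(4) = 3 x (D(3) + D(2)) = 3 x (2 + 1)

Final answer: D(4) = 9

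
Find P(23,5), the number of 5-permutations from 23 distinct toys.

P(23,5) = 23!/(23-5)! = 23!/18!.

Final answer: P(23,5) = 4037880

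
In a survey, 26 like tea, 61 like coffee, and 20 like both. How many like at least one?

|A union B| = |A| + |B| - |A intersect B| = 26 + 61 - 20.

Final answer: 67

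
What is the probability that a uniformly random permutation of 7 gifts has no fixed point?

Derangements satisfy D(n) = (n-1)(D(n-1) + D(n-2)), starting from D(0)=1, D(1)=0.
Building up: D(2)=1, D(3)=2, D(4)=9, D(5)=44, D(6)=265, D(7)=1854.
Total arrangements: 7! = 5040.
Probability = D(7)/7! = 103/280.

Final answer: D(7)/7! = 1854/5040 = 0.367857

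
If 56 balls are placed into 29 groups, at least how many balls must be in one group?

By the pigeonhole principle: ceiling(56/29).

Final answer: 2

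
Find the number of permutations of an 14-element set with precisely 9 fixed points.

Choose which 9 elements are fixed: C(14,9) = 2002.
Derange the remaining 5 using D(j) = (j-1)(D(j-1) + D(j-2)), D(0)=1, D(1)=0: D(2)=1, D(3)=2, D(4)=9, D(5)=44.
Total: 2002 x 44.

Final answer: C(14,9) D(5) = 88088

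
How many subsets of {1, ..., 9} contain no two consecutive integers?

Condition on whether n belongs to the subset: if not, any valid subset of {1, ..., n-1} works (a(n-1)); if so, n-1 is excluded and the rest is a valid subset of {1, ..., n-2} (a(n-2)). Hence a(n) = a(n-1) + a(n-2), a(1)=2, a(2)=3.
Computing successive values: a(1)=2, a(2)=3, a(3)=5, a(4)=8, a(5)=13, a(6)=21, a(7)=34, a(8)=55, a(9)=89.

Final answer: 89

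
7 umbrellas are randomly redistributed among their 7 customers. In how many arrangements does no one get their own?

Derangements satisfy D(n) = (n-1)(D(n-1) + D(n-2)), starting from D(0)=1, D(1)=0.
D(2) = 1 x (0 + 1) = 1
D(3) = 2 x (1 + 0) = 2
D(4) = 3 x (2 + 1) = 9
D(5) = 4 x (9 + 2) = 44
D(6) = 5 x (44 + 9) = 265
D(7) = 6 x (D(6) + D(5)) = 6 x (265 + 44)

Final answer: D(7) = 1854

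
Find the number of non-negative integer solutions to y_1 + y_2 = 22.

Stars and bars with 22 stars and 1 bars:
C(22+2-1, 2-1) = C(23,1).

Final answer: C(23,1) = 23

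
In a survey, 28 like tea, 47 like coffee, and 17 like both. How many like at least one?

|A union B| = |A| + |B| - |A intersect B| = 28 + 47 - 17.

Final answer: 58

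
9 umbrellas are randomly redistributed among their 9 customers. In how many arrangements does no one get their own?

Use the recurrence D(n) = (n-1)(D(n-1) + D(n-2)) with D(0)=1, D(1)=0.
D(2) = 1 x (0 + 1) = 1
D(3) = 2 x (1 + 0) = 2
D(4) = 3 x (2 + 1) = 9
D(5) = 4 x (9 + 2) = 44
D(6) = 5 x (44 + 9) = 265
D(7) = 6 x (265 + 44) = 1854
D(8) = 7 x (1854 + 265) = 14833
D(9) = 8 x (D(8) + D(7)) = 8 x (14833 + 1854)

Final answer: D(9) = 133496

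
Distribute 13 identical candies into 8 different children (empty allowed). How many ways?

Stars and bars: C(n+k-1, k-1) = C(20,7).

Final answer: C(20,7) = 77520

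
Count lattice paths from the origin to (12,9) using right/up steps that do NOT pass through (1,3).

Total paths to (12,9): C(21,9) = 293930.
Paths through (1,3): C(4,3) x C(17,6) = 49504.
Avoiding (1,3): 293930 - 49504.

Final answer: 244426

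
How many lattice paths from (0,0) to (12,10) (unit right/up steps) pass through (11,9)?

Paths (0,0)->(11,9): C(20,9) = 167960.
Paths (11,9)->(12,10): C(2,1) = 2.
By multiplication principle: 167960 x 2.

Final answer: 335920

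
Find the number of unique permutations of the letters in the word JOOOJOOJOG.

Letters (G:1, J:3, O:6). Total letters: 10.
Permutations = 10!/(6! x 3!).

Final answer: 840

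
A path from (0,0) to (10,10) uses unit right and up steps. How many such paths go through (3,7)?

Paths (0,0)->(3,7): C(10,7) = 120.
Paths (3,7)->(10,10): C(10,3) = 120.
By multiplication principle: 120 x 120.

Final answer: 14400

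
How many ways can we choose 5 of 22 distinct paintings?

C(22,5) = 22!/(5! x (22-5)!).

Final answer: C(22,5) = 26334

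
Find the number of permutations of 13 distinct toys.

The number of ways to arrange 13 distinct objects is 13!.

Final answer: 13! = 6227020800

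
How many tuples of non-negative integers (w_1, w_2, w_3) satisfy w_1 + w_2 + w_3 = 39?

Stars and bars with 39 stars and 2 bars:
C(39+3-1, 3-1) = C(41,2).

Final answer: C(41,2) = 820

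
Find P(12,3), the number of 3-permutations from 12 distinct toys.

P(12,3) = 12!/(12-3)! = 12!/9!.

Final answer: P(12,3) = 1320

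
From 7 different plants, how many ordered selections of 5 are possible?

P(7,5) = 7!/(7-5)! = 7!/2!.

Final answer: P(7,5) = 2520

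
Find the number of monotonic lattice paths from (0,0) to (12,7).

Each path has 12 right steps and 7 up steps in some order (19 steps total).
Choose which 7 of the 19 steps are up: C(19,7).

Final answer: C(19,7) = 50388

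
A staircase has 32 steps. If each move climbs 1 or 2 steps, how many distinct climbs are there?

Let f(n) be the number of climbs. Removing the last move (1 or 2 steps) gives f(n) = f(n-1) + f(n-2); base cases f(1)=1, f(2)=2.
Building up term by term: f(1)=1, f(2)=2, f(3)=3, f(4)=5, f(5)=8, f(6)=13, f(7)=21, f(8)=34, f(9)=55, f(10)=89, f(11)=144, f(12)=233, f(13)=377, f(14)=610, f(15)=987, f(16)=1597, f(17)=2584, f(18)=4181, f(19)=6765, f(20)=10946, f(21)=17711, f(22)=28657, f(23)=46368, f(24)=75025, f(25)=121393, f(26)=196418, f(27)=317811, f(28)=514229, f(29)=832040, f(30)=1346269, f(31)=2178309, f(32)=3524578.

Final answer: 3524578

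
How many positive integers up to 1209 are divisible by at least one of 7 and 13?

Multiples of 7: 172. Multiples of 13: 93. Of both (lcm=91): 13.
By inclusion-exclusion: 172 + 93 - 13.

Final answer: 252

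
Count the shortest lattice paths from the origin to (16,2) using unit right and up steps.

Each path has 16 right steps and 2 up steps in some order (18 steps total).
Choose which 2 of the 18 steps are up: C(18,2).

Final answer: C(18,2) = 153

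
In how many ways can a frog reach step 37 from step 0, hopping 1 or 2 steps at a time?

Condition on the final move: it is a 1-step (f(n-1) ways to get there) or a 2-step (f(n-2) ways), so f(n) = f(n-1) + f(n-2), with f(1)=1, f(2)=2.
Building up term by term: f(1)=1, f(2)=2, f(3)=3, f(4)=5, f(5)=8, f(6)=13, f(7)=21, f(8)=34, f(9)=55, f(10)=89, f(11)=144, f(12)=233, f(13)=377, f(14)=610, f(15)=987, f(16)=1597, f(17)=2584, f(18)=4181, f(19)=6765, f(20)=10946, f(21)=17711, f(22)=28657, f(23)=46368, f(24)=75025, f(25)=121393, f(26)=196418, f(27)=317811, f(28)=514229, f(29)=832040, f(30)=1346269, f(31)=2178309, f(32)=3524578, f(33)=5702887, f(34)=9227465, f(35)=14930352, f(36)=24157817, f(37)=39088169.

Final answer: 39088169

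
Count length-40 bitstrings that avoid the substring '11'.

A valid string ends in 0 (append to any length-(n-1) valid string) or in 01 (append to any length-(n-2) valid string), so a(n) = a(n-1) + a(n-2) with a(1)=2, a(2)=3.
Computing successive values: a(1)=2, a(2)=3, a(3)=5, a(4)=8, a(5)=13, a(6)=21, a(7)=34, a(8)=55, a(9)=89, a(10)=144, a(11)=233, a(12)=377, a(13)=610, a(14)=987, a(15)=1597, a(16)=2584, a(17)=4181, a(18)=6765, a(19)=10946, a(20)=17711, a(21)=28657, a(22)=46368, a(23)=75025, a(24)=121393, a(25)=196418, a(26)=317811, a(27)=514229, a(28)=832040, a(29)=1346269, a(30)=2178309, a(31)=3524578, a(32)=5702887, a(33)=9227465, a(34)=14930352, a(35)=24157817, a(36)=39088169, a(37)=63245986, a(38)=102334155, a(39)=165580141, a(40)=267914296.

Final answer: 267914296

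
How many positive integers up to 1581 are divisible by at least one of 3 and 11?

Multiples of 3: 527. Multiples of 11: 143. Of both (lcm=33): 47.
By inclusion-exclusion: 527 + 143 - 47.

Final answer: 623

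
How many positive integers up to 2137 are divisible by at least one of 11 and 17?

Multiples of 11: 194. Multiples of 17: 125. Of both (lcm=187): 11.
By inclusion-exclusion: 194 + 125 - 11.

Final answer: 308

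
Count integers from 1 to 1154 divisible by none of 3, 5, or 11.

|div by 3|=384, |div by 5|=230, |div by 11|=104.
|div by 3&5|=76, |div by 3&11|=34, |div by 5&11|=20, |div by all|=6.
By inclusion-exclusion, divisible by at least one: 384+230+104-76-34-20+6 = 594.
Not divisible by any: 1154 - 594.

Final answer: 560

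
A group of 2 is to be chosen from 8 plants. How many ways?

C(8,2) = 8!/(2! x (8-2)!).

Final answer: C(8,2) = 28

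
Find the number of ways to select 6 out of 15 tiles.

C(15,6) = 15!/(6! x (15-6)!).

Final answer: C(15,6) = 5005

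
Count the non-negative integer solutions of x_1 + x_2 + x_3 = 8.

Stars and bars with 8 stars and 2 bars:
C(8+3-1, 3-1) = C(10,2).

Final answer: C(10,2) = 45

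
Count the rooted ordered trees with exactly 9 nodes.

This is counted by the nth Catalan number C_n. Here n = 9 - 1 = 8.
C_n = C(2n,n)/(n+1), so C_{8} = C(16,8)/9 = 12870/9.

Final answer: C_{8} = 1430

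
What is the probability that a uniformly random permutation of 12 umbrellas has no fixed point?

D(n) = (n-1)(D(n-1) + D(n-2)), D(0)=1, D(1)=0.
Building up: D(2)=1, D(3)=2, D(4)=9, D(5)=44, D(6)=265, D(7)=1854, D(8)=14833, D(9)=133496, D(10)=1334961, D(11)=14684570, D(12)=176214841.
Total arrangements: 12! = 479001600.
Probability = D(12)/12! = 16019531/43545600.

Final answer: D(12)/12! = 176214841/479001600 = 0.367879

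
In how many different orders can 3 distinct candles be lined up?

The number of ways to arrange 3 distinct objects is 3!.

Final answer: 3! = 6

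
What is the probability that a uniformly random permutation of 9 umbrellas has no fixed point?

Derangements satisfy D(n) = (n-1)(D(n-1) + D(n-2)), starting from D(0)=1, D(1)=0.
Building up: D(2)=1, D(3)=2, D(4)=9, D(5)=44, D(6)=265, D(7)=1854, D(8)=14833, D(9)=133496.
Total arrangements: 9! = 362880.
Probability = D(9)/9! = 16687/45360.

Final answer: D(9)/9! = 133496/362880 = 0.367879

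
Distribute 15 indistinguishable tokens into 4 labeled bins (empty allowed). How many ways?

Stars and bars: C(n+k-1, k-1) = C(18,3).

Final answer: C(18,3) = 816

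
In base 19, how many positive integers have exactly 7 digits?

These are the integers in [19^6, 19^7), so the count is 19^7 - 19^6 = 18 x 19^6.

Final answer: 846825858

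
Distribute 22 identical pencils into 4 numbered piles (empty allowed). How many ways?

Stars and bars: C(n+k-1, k-1) = C(25,3).

Final answer: C(25,3) = 2300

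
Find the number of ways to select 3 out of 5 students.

C(5,3) = 5!/(3! x (5-3)!).

Final answer: C(5,3) = 10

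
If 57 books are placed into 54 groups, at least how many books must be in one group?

By the pigeonhole principle: ceiling(57/54).

Final answer: 2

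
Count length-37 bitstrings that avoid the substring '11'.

Classify by the final bit: ...0 gives a(n-1) strings, ...01 gives a(n-2) strings. Thus a(n) = a(n-1) + a(n-2) with a(1)=2, a(2)=3.
Building up term by term: a(1)=2, a(2)=3, a(3)=5, a(4)=8, a(5)=13, a(6)=21, a(7)=34, a(8)=55, a(9)=89, a(10)=144, a(11)=233, a(12)=377, a(13)=610, a(14)=987, a(15)=1597, a(16)=2584, a(17)=4181, a(18)=6765, a(19)=10946, a(20)=17711, a(21)=28657, a(22)=46368, a(23)=75025, a(24)=121393, a(25)=196418, a(26)=317811, a(27)=514229, a(28)=832040, a(29)=1346269, a(30)=2178309, a(31)=3524578, a(32)=5702887, a(33)=9227465, a(34)=14930352, a(35)=24157817, a(36)=39088169, a(37)=63245986.

Final answer: 63245986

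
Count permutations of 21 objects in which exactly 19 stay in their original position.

Choose which 19 elements are fixed: C(21,19) = 210.
Derange the remaining 2 using D(j) = (j-1)(D(j-1) + D(j-2)), D(0)=1, D(1)=0: D(2)=1.
Total: 210 x 1.

Final answer: C(21,19) D(2) = 210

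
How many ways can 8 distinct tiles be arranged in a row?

The number of ways to arrange 8 distinct objects is 8!.

Final answer: 8! = 40320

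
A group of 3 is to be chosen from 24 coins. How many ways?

C(24,3) = 24!/(3! x (24-3)!).

Final answer: C(24,3) = 2024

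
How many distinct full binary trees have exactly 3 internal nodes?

This is a standard Catalan-number count: the answer is C_n. Here n = 3.
C_n = C(2n,n) - C(2n,n+1), so C_{3} = C(6,3) - C(6,4) = 20 - 15.

Final answer: C_{3} = 5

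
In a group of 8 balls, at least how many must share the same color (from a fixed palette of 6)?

There are 6 possible values for color (from a fixed palette of 6). With 8 balls and 6 categories, by pigeonhole: ceiling(8/6).

Final answer: 2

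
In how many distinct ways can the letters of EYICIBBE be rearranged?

Letters (B:2, C:1, E:2, I:2, Y:1). Total letters: 8.
Permutations = 8!/(2! x 2! x 2!).

Final answer: 5040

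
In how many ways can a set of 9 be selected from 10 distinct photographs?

C(10,9) = 10!/(9! x 1!).

Final answer: \binom{10}{9} = 10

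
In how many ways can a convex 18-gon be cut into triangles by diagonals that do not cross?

The structures are counted by the Catalan number C_n. Here n = 18 - 2 = 16.
Using C_0 = 1 and C_(k+1) = C_k x 2(2k+1)/(k+2), build up term by term: C_1=1, C_2=2, C_3=5, C_4=14, C_5=42, C_6=132, C_7=429, C_8=1430, C_9=4862, C_10=16796, C_11=58786, C_12=208012, C_13=742900, C_14=2674440, C_15=9694845, C_16=35357670.

Final answer: C_{16} = 35357670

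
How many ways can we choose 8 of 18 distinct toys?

C(18,8) = 18!/(8! x (18-8)!).

Final answer: C(18,8) = 43758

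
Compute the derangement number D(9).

Use the recurrence D(n) = (n-1)(D(n-1) + D(n-2)) with D(0)=1, D(1)=0.
Building up: D(2)=1, D(3)=2, D(4)=9, D(5)=44, D(6)=265, D(7)=1854, D(8)=14833.
D(9) = 8 x (D(8) + D(7)) = 8 x (14833 + 1854).

Final answer: D(9) = 133496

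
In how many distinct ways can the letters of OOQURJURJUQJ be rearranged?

Letters (J:3, O:2, Q:2, R:2, U:3). Total letters: 12.
Permutations = 12!/(3! x 3! x 2! x 2! x 2!).

Final answer: 1663200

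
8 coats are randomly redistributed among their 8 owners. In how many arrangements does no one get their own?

D(n) = (n-1)(D(n-1) + D(n-2)), D(0)=1, D(1)=0.
D(2) = 1 x (0 + 1) = 1
D(3) = 2 x (1 + 0) = 2
D(4) = 3 x (2 + 1) = 9
D(5) = 4 x (9 + 2) = 44
D(6) = 5 x (44 + 9) = 265
D(7) = 6 x (265 + 44) = 1854
D(8) = 7 x (D(7) + D(6)) = 7 x (1854 + 265)

Final answer: D(8) = 14833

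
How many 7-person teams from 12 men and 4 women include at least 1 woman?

Sum over valid woman counts:
C(4,1)C(12,6) = 3696
C(4,2)C(12,5) = 4752
C(4,3)C(12,4) = 1980
C(4,4)C(12,3) = 220
Total: 3696 + 4752 + 1980 + 220.

Final answer: 10648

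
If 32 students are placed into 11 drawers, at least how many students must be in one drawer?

By the pigeonhole principle: ceiling(32/11).

Final answer: 3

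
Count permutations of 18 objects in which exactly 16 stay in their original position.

Choose which 16 elements are fixed: C(18,16) = 153.
Derange the remaining 2 using D(j) = (j-1)(D(j-1) + D(j-2)), D(0)=1, D(1)=0: D(2)=1.
Total: 153 x 1.

Final answer: C(18,16) D(2) = 153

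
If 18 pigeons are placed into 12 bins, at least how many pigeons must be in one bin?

By the pigeonhole principle: ceiling(18/12).

Final answer: 2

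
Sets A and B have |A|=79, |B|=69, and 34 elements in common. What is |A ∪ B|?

|A union B| = |A| + |B| - |A intersect B| = 79 + 69 - 34.

Final answer: 114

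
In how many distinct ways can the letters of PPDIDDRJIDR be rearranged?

Letters (D:4, I:2, J:1, P:2, R:2). Total letters: 11.
Permutations = 11!/(4! x 2! x 2! x 2!).

Final answer: 207900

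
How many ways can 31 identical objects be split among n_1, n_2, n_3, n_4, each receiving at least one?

Substitute n'_i = n_i - 1 (so n'_i >= 0). Then sum n'_i = 31 - 4 = 27.
Stars and bars: C(27+4-1, 4-1) = C(30,3).

Final answer: C(30,3) = 4060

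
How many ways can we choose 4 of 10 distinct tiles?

C(10,4) = 10!/(4! x 6!).

Final answer: \binom{10}{4} = 210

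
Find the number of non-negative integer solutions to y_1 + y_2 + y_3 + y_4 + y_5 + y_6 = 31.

Stars and bars with 31 stars and 5 bars:
C(31+6-1, 6-1) = C(36,5).

Final answer: C(36,5) = 376992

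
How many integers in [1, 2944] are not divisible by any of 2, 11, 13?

|div by 2|=1472, |div by 11|=267, |div by 13|=226.
|div by 2&11|=133, |div by 2&13|=113, |div by 11&13|=20, |div by all|=10.
By inclusion-exclusion, divisible by at least one: 1472+267+226-133-113-20+10 = 1709.
Not divisible by any: 2944 - 1709.

Final answer: 1235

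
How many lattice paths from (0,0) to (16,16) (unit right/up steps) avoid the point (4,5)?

Total paths to (16,16): C(32,16) = 601080390.
Paths through (4,5): C(9,5) x C(23,11) = 170361828.
Avoiding (4,5): 601080390 - 170361828.

Final answer: 430718562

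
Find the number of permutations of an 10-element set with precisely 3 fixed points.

Choose which 3 elements are fixed: C(10,3) = 120.
Derange the remaining 7 using D(j) = (j-1)(D(j-1) + D(j-2)), D(0)=1, D(1)=0: D(2)=1, D(3)=2, D(4)=9, D(5)=44, D(6)=265, D(7)=1854.
Total: 120 x 1854.

Final answer: C(10,3) D(7) = 222480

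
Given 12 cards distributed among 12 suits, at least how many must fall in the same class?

By pigeonhole with 12 objects and 12 categories: ceiling(12/12).

Final answer: 1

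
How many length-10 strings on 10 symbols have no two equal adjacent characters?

Let g(n) count such strings. g(1) = 10, and each valid string of length n-1 extends in 9 ways (any symbol but the last), so g(n) = 9 g(n-1).
Total: g(10) = 10 x 9^9.

Final answer: 10 x 9^{9} = 3874204890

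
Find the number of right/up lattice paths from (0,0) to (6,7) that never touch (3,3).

Total paths to (6,7): C(13,7) = 1716.
Paths through (3,3): C(6,3) x C(7,4) = 700.
Avoiding (3,3): 1716 - 700.

Final answer: 1016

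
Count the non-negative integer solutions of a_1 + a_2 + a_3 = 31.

Stars and bars with 31 stars and 2 bars:
C(31+3-1, 3-1) = C(33,2).

Final answer: C(33,2) = 528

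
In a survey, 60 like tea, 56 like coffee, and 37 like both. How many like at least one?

|A union B| = |A| + |B| - |A intersect B| = 60 + 56 - 37.

Final answer: 79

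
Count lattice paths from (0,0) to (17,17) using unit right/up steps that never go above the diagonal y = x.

Total monotonic paths to (17,17): C(34,17) = 2333606220.
Reflecting each bad path at its first crossing gives a bijection with paths to (16,18): C(34,18) = 2203961430.
Valid Dyck paths: 2333606220 - 2203961430.
(This is the Catalan number C_{17}.)

Final answer: C_{17} = 129644790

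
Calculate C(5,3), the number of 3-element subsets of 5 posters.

C(5,3) = 5!/(3! x (5-3)!).

Final answer: C(5,3) = 10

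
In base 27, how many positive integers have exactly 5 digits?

Leading digit: 26 options (nonzero). Other 4 digit(s): 27 options each.
Total: 26 x 27^4.

Final answer: 13817466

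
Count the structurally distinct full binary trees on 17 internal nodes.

This is a standard Catalan-number count: the answer is C_n. Here n = 17.
C_n = C(2n,n)/(n+1), so C_{17} = C(34,17)/18 = 2333606220/18.

Final answer: C_{17} = 129644790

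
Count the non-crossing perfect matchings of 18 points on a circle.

The structures are counted by the Catalan number C_n. Here n = 18/2 = 9.
C_n = C(2n,n)/(n+1), so C_{9} = C(18,9)/10 = 48620/10.

Final answer: C_{9} = 4862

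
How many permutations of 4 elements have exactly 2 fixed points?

Choose which 2 elements are fixed: C(4,2) = 6.
Derange the remaining 2 using D(j) = (j-1)(D(j-1) + D(j-2)), D(0)=1, D(1)=0: D(2)=1.
Total: 6 x 1.

Final answer: C(4,2) D(2) = 6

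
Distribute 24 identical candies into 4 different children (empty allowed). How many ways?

Stars and bars: C(n+k-1, k-1) = C(27,3).

Final answer: C(27,3) = 2925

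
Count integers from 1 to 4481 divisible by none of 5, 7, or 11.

|div by 5|=896, |div by 7|=640, |div by 11|=407.
|div by 5&7|=128, |div by 5&11|=81, |div by 7&11|=58, |div by all|=11.
By inclusion-exclusion, divisible by at least one: 896+640+407-128-81-58+11 = 1687.
Not divisible by any: 4481 - 1687.

Final answer: 2794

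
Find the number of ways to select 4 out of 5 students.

C(5,4) = 5!/(4! x (5-4)!).

Final answer: C(5,4) = 5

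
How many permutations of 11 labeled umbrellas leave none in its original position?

D(n) = (n-1)(D(n-1) + D(n-2)), D(0)=1, D(1)=0.
D(2) = 1 x (0 + 1) = 1
D(3) = 2 x (1 + 0) = 2
D(4) = 3 x (2 + 1) = 9
D(5) = 4 x (9 + 2) = 44
D(6) = 5 x (44 + 9) = 265
D(7) = 6 x (265 + 44) = 1854
D(8) = 7 x (1854 + 265) = 14833
D(9) = 8 x (14833 + 1854) = 133496
D(10) = 9 x (133496 + 14833) = 1334961
D(11) = 10 x (D(10) + D(9)) = 10 x (1334961 + 133496)

Final answer: D(11) = 14684570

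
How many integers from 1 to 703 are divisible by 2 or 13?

Multiples of 2: 351. Multiples of 13: 54. Of both (lcm=26): 27.
By inclusion-exclusion: 351 + 54 - 27.

Final answer: 378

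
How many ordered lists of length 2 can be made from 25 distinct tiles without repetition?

P(25,2) = 25!/(25-2)! = 25!/23!.

Final answer: P(25,2) = 600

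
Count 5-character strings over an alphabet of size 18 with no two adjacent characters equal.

First character: 18 choices. Each subsequent: 17 choices (must differ from the previous one).
Total: 18 x 17^4.

Final answer: 18 x 17^{4} = 1503378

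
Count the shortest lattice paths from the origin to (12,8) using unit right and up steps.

Each path has 12 right steps and 8 up steps in some order (20 steps total).
Choose which 8 of the 20 steps are up: C(20,8).

Final answer: C(20,8) = 125970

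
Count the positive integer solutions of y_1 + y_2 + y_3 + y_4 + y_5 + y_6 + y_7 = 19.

Substitute y'_i = y_i - 1 (so y'_i >= 0). Then sum y'_i = 19 - 7 = 12.
Stars and bars: C(12+7-1, 7-1) = C(18,6).

Final answer: C(18,6) = 18564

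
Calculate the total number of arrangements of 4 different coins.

The number of ways to arrange 4 distinct objects is 4!.

Final answer: 4! = 24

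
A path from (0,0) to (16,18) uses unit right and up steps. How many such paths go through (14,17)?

Paths (0,0)->(14,17): C(31,17) = 265182525.
Paths (14,17)->(16,18): C(3,1) = 3.
By multiplication principle: 265182525 x 3.

Final answer: 795547575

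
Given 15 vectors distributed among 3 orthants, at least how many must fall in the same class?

By pigeonhole with 15 objects and 3 categories: ceiling(15/3).

Final answer: 5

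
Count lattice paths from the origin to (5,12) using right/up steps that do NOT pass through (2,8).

Total paths to (5,12): C(17,12) = 6188.
Paths through (2,8): C(10,8) x C(7,4) = 1575.
Avoiding (2,8): 6188 - 1575.

Final answer: 4613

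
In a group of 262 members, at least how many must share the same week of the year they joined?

There are 52 possible values for week of the year they joined. With 262 members and 52 categories, by pigeonhole: ceiling(262/52).

Final answer: 6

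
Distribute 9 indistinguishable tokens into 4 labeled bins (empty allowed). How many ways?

Stars and bars: C(n+k-1, k-1) = C(12,3).

Final answer: C(12,3) = 220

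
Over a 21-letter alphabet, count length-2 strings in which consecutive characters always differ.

Let g(n) count such strings. g(1) = 21, and each valid string of length n-1 extends in 20 ways (any symbol but the last), so g(n) = 20 g(n-1).
Total: g(2) = 21 x 20^1.

Final answer: 21 x 20^{1} = 420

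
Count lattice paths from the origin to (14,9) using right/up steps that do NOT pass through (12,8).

Total paths to (14,9): C(23,9) = 817190.
Paths through (12,8): C(20,8) x C(3,1) = 377910.
Avoiding (12,8): 817190 - 377910.

Final answer: 439280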